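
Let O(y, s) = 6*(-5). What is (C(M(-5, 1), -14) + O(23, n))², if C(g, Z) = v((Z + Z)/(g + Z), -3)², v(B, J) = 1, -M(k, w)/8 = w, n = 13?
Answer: 841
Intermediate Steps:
M(k, w) = -8*w
C(g, Z) = 1 (C(g, Z) = 1² = 1)
O(y, s) = -30
(C(M(-5, 1), -14) + O(23, n))² = (1 - 30)² = (-29)² = 841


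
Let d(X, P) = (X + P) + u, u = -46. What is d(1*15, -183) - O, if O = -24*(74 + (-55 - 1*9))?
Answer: 26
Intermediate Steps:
d(X, P) = -46 + P + X (d(X, P) = (X + P) - 46 = (P + X) - 46 = -46 + P + X)
O = -240 (O = -24*(74 + (-55 - 9)) = -24*(74 - 64) = -24*10 = -240)
d(1*15, -183) - O = (-46 - 183 + 1*15) - 1*(-240) = (-46 - 183 + 15) + 240 = -214 + 240 = 26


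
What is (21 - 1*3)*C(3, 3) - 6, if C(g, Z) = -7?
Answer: -132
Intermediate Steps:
(21 - 1*3)*C(3, 3) - 6 = (21 - 1*3)*(-7) - 6 = (21 - 3)*(-7) - 6 = 18*(-7) - 6 = -126 - 6 = -132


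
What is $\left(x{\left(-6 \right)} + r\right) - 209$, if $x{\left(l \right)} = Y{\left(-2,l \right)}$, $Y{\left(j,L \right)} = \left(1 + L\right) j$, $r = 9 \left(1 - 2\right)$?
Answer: $-208$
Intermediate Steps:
$r = -9$ ($r = 9 \left(-1\right) = -9$)
$Y{\left(j,L \right)} = j \left(1 + L\right)$
$x{\left(l \right)} = -2 - 2 l$ ($x{\left(l \right)} = - 2 \left(1 + l\right) = -2 - 2 l$)
$\left(x{\left(-6 \right)} + r\right) - 209 = \left(\left(-2 - -12\right) - 9\right) - 209 = \left(\left(-2 + 12\right) - 9\right) - 209 = \left(10 - 9\right) - 209 = 1 - 209 = -208$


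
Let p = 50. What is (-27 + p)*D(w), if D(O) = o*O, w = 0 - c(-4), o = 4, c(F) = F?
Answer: 368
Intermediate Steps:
w = 4 (w = 0 - 1*(-4) = 0 + 4 = 4)
D(O) = 4*O
(-27 + p)*D(w) = (-27 + 50)*(4*4) = 23*16 = 368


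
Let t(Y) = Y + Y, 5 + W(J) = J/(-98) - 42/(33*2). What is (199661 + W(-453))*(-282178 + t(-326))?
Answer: -30437240452975/539 ≈ -5.6470e+10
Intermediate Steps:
W(J) = -62/11 - J/98 (W(J) = -5 + (J/(-98) - 42/(33*2)) = -5 + (J*(-1/98) - 42/66) = -5 + (-J/98 - 42*1/66) = -5 + (-J/98 - 7/11) = -5 + (-7/11 - J/98) = -62/11 - J/98)
t(Y) = 2*Y
(199661 + W(-453))*(-282178 + t(-326)) = (199661 + (-62/11 - 1/98*(-453)))*(-282178 + 2*(-326)) = (199661 + (-62/11 + 453/98))*(-282178 - 652) = (199661 - 1093/1078)*(-282830) = (215233465/1078)*(-282830) = -30437240452975/539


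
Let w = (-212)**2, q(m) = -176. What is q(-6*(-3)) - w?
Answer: -45120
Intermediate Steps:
w = 44944
q(-6*(-3)) - w = -176 - 1*44944 = -176 - 44944 = -45120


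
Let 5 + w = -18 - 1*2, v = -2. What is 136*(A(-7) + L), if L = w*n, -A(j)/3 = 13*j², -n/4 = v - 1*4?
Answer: -341496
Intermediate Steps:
n = 24 (n = -4*(-2 - 1*4) = -4*(-2 - 4) = -4*(-6) = 24)
w = -25 (w = -5 + (-18 - 1*2) = -5 + (-18 - 2) = -5 - 20 = -25)
A(j) = -39*j²
L = -600 (L = -25*24 = -600)
136*(A(-7) + L) = 136*(-39*(-7)² - 600) = 136*(-39*49 - 600) = 136*(-1911 - 600) = 136*(-2511) = -341496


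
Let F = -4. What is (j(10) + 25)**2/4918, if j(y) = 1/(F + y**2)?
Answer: 5764801/45324288 ≈ 0.12719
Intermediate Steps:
j(y) = 1/(-4 + y**2)
(j(10) + 25)**2/4918 = (1/(-4 + 10**2) + 25)**2/4918 = (1/(-4 + 100) + 25)**2*(1/4918) = (1/96 + 25)**2*(1/4918) = (2401/96)**2*(1/4918) = (5764801/9216)*(1/4918) = 5764801/45324288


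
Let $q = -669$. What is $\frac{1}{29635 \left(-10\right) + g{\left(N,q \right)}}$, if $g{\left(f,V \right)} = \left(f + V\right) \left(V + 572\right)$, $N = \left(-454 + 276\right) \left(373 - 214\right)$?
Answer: $\frac{1}{2513837} \approx 3.978 \cdot 10^{-7}$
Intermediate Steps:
$N = -28302$ ($N = \left(-178\right) 159 = -28302$)
$g{\left(f,V \right)} = \left(572 + V\right) \left(V + f\right)$ ($g{\left(f,V \right)} = \left(V + f\right) \left(572 + V\right) = \left(572 + V\right) \left(V + f\right)$)
$\frac{1}{29635 \left(-10\right) + g{\left(N,q \right)}} = \frac{1}{29635 \left(-10\right) + \left(\left(-669\right)^{2} + 572 \left(-669\right) + 572 \left(-28302\right) - -18934038\right)} = \frac{1}{-296350 + \left(447561 - 382668 - 16188744 + 18934038\right)} = \frac{1}{-296350 + 2810187} = \frac{1}{2513837}$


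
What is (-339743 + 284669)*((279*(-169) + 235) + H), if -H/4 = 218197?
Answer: 50651778096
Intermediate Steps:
H = -872788 (H = -4*218197 = -872788)
(-339743 + 284669)*((279*(-169) + 235) + H) = (-339743 + 284669)*((279*(-169) + 235) - 872788) = -55074*((-47151 + 235) - 872788) = -55074*(-46916 - 872788) = -55074*(-919704) = 50651778096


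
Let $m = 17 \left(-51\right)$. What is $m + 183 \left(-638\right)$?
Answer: $-117621$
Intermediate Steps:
$m = -867$
$m + 183 \left(-638\right) = -867 + 183 \left(-638\right) = -867 - 116754 = -117621$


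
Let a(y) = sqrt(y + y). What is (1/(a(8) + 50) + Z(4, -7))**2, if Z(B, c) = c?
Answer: 142129/2916 ≈ 48.741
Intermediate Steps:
a(y) = sqrt(2)*sqrt(y) (a(y) = sqrt(2*y) = sqrt(2)*sqrt(y))
(1/(a(8) + 50) + Z(4, -7))**2 = (1/(sqrt(2)*sqrt(8) + 50) - 7)**2 = (1/(sqrt(2)*(2*sqrt(2)) + 50) - 7)**2 = (1/(4 + 50) - 7)**2 = (1/54 - 7)**2 = (-377/54)**2 = 142129/2916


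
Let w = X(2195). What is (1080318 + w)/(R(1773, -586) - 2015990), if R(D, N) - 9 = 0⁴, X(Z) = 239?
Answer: -1080557/2015981 ≈ -0.53600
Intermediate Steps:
w = 239
R(D, N) = 9 (R(D, N) = 9 + 0⁴ = 9 + 0 = 9)
(1080318 + w)/(R(1773, -586) - 2015990) = (1080318 + 239)/(9 - 2015990) = 1080557/(-2015981) = 1080557*(-1/2015981) = -1080557/2015981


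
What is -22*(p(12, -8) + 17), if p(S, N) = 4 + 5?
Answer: -572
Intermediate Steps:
p(S, N) = 9
-22*(p(12, -8) + 17) = -22*(9 + 17) = -22*26 = -572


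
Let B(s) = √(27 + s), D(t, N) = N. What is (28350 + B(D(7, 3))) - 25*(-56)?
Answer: 29750 + √30 ≈ 29755.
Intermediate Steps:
(28350 + B(D(7, 3))) - 25*(-56) = (28350 + √(27 + 3)) - 25*(-56) = (28350 + √30) + 1400 = 29750 + √30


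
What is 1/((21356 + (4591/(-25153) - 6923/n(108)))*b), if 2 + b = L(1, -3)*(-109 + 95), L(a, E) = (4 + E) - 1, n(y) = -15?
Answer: -377295/16463154748 ≈ -2.2918e-5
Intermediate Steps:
L(a, E) = 3 + E
b = -2 (b = -2 + (3 - 3)*(-109 + 95) = -2 + 0*(-14) = -2 + 0 = -2)
1/((21356 + (4591/(-25153) - 6923/n(108)))*b) = 1/((21356 + (4591/(-25153) - 6923/(-15)))*(-2)) = -1/2/(21356 + (4591*(-1/25153) - 6923*(-1/15))) = -1/2/(21356 + (-4591/25153 + 6923/15)) = -1/2/(21356 + 174065354/377295) = -1/2/(8231577374/377295) = (377295/8231577374)*(-1/2) = -377295/16463154748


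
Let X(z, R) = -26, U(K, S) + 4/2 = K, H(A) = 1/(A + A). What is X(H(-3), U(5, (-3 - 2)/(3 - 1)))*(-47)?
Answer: 1222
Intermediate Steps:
H(A) = 1/(2*A)
U(K, S) = -2 + K
X(H(-3), U(5, (-3 - 2)/(3 - 1)))*(-47) = -26*(-47) = 1222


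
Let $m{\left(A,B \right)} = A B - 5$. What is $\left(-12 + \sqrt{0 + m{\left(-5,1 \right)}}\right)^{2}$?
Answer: $\left(12 - i \sqrt{10}\right)^{2} \approx 134.0 - 75.895 i$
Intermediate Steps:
$m{\left(A,B \right)} = -5 + A B$
$\left(-12 + \sqrt{0 + m{\left(-5,1 \right)}}\right)^{2} = \left(-12 + \sqrt{0 - 10}\right)^{2} = \left(-12 + \sqrt{-10}\right)^{2} = \left(-12 + i \sqrt{10}\right)^{2}$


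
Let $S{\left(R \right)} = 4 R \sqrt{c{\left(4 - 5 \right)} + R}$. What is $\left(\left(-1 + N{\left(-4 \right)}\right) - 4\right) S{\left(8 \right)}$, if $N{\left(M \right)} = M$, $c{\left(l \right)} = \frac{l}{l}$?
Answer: $-864$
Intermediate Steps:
$c{\left(l \right)} = 1$
$S{\left(R \right)} = 4 R \sqrt{1 + R}$
$\left(\left(-1 + N{\left(-4 \right)}\right) - 4\right) S{\left(8 \right)} = \left(\left(-1 - 4\right) - 4\right) 4 \cdot 8 \sqrt{1 + 8} = \left(-5 - 4\right) 4 \cdot 8 \sqrt{9} = - 9 \cdot 4 \cdot 8 \cdot 3 = \left(-9\right) 96 = -864$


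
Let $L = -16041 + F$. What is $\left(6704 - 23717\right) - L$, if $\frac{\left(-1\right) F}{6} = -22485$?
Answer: $-135882$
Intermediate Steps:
$F = 134910$ ($F = \left(-6\right) \left(-22485\right) = 134910$)
$L = 118869$ ($L = -16041 + 134910 = 118869$)
$\left(6704 - 23717\right) - L = \left(6704 - 23717\right) - 118869 = -17013 - 118869 = -135882$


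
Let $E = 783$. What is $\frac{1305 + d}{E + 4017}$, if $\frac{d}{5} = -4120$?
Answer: $- \frac{3859}{960} \approx -4.0198$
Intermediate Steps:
$d = -20600$ ($d = 5 \left(-4120\right) = -20600$)
$\frac{1305 + d}{E + 4017} = \frac{1305 - 20600}{783 + 4017} = - \frac{19295}{4800} = \left(-19295\right) \frac{1}{4800} = - \frac{3859}{960}$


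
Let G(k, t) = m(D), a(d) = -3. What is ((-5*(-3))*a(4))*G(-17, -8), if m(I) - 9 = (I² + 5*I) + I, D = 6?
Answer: -3645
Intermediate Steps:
m(I) = 9 + I² + 6*I (m(I) = 9 + ((I² + 5*I) + I) = 9 + (I² + 6*I) = 9 + I² + 6*I)
G(k, t) = 81 (G(k, t) = 9 + 6² + 6*6 = 9 + 36 + 36 = 81)
((-5*(-3))*a(4))*G(-17, -8) = (-5*(-3)*(-3))*81 = (15*(-3))*81 = -45*81 = -3645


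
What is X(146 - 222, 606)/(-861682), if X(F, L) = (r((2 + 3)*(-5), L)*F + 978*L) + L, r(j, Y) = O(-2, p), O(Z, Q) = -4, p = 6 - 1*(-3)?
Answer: -296789/430841 ≈ -0.68886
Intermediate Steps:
p = 9 (p = 6 + 3 = 9)
r(j, Y) = -4
X(F, L) = -4*F + 979*L (X(F, L) = (-4*F + 978*L) + L = -4*F + 979*L)
X(146 - 222, 606)/(-861682) = (-4*(146 - 222) + 979*606)/(-861682) = (-4*(-76) + 593274)*(-1/861682) = (304 + 593274)*(-1/861682) = 593578*(-1/861682) = -296789/430841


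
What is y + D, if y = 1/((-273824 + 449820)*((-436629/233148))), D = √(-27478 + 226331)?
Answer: -19429/6403746457 + √198853 ≈ 445.93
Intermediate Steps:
D = √198853 ≈ 445.93
y = -19429/6403746457 (y = 1/(175996*((-436629*1/233148))) = 1/(175996*(-145543/77716)) = (1/175996)*(-77716/145543) = -19429/6403746457 ≈ -3.0340e-6)
y + D = -19429/6403746457 + √198853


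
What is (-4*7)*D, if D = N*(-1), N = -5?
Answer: -140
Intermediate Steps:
D = 5 (D = -5*(-1) = 5)
(-4*7)*D = -4*7*5 = -28*5 = -140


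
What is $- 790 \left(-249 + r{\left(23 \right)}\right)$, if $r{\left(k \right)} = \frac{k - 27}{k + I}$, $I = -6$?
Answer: $\frac{3347230}{17} \approx 1.969 \cdot 10^{5}$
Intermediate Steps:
$r{\left(k \right)} = \frac{-27 + k}{-6 + k}$ ($r{\left(k \right)} = \frac{k - 27}{k - 6} = \frac{-27 + k}{-6 + k}$)
$- 790 \left(-249 + r{\left(23 \right)}\right) = - 790 \left(-249 + \frac{-27 + 23}{-6 + 23}\right) = - 790 \left(-249 + \frac{1}{17} \left(-4\right)\right) = - 790 \left(-249 - \frac{4}{17}\right) = \left(-790\right) \left(- \frac{4237}{17}\right) = \frac{3347230}{17}$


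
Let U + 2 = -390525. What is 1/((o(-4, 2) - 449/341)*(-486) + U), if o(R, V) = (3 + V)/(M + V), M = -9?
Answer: -2387/929831821 ≈ -2.5671e-6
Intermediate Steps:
U = -390527 (U = -2 - 390525 = -390527)
o(R, V) = (3 + V)/(-9 + V)
1/((o(-4, 2) - 449/341)*(-486) + U) = 1/(((3 + 2)/(-9 + 2) - 449/341)*(-486) - 390527) = 1/((5/(-7) - 449*1/341)*(-486) - 390527) = 1/((-⅐*5 - 449/341)*(-486) - 390527) = 1/((-5/7 - 449/341)*(-486) - 390527) = 1/(-4848/2387*(-486) - 390527) = 1/(2356128/2387 - 390527) = 1/(-929831821/2387) = -2387/929831821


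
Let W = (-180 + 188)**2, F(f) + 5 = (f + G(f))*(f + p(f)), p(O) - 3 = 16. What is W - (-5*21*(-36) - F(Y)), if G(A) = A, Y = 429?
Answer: 380663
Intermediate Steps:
p(O) = 19 (p(O) = 3 + 16 = 19)
F(f) = -5 + 2*f*(19 + f) (F(f) = -5 + (f + f)*(f + 19) = -5 + (2*f)*(19 + f) = -5 + 2*f*(19 + f))
W = 64 (W = 8**2 = 64)
W - (-5*21*(-36) - F(Y)) = 64 - (-5*21*(-36) - (-5 + 2*429**2 + 38*429)) = 64 - (-105*(-36) - (-5 + 2*184041 + 16302)) = 64 - (3780 - (-5 + 368082 + 16302)) = 64 - (3780 - 1*384379) = 64 - (3780 - 384379) = 64 - 1*(-380599) = 64 + 380599 = 380663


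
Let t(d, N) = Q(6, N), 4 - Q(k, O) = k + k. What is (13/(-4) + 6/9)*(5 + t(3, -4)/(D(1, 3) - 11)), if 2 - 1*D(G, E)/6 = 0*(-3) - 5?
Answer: -49/4 ≈ -12.250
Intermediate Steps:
D(G, E) = 42 (D(G, E) = 12 - 6*(0*(-3) - 5) = 12 - 6*(0 - 5) = 12 - 6*(-5) = 12 + 30 = 42)
Q(k, O) = 4 - 2*k (Q(k, O) = 4 - (k + k) = 4 - 2*k)
t(d, N) = -8 (t(d, N) = 4 - 2*6 = 4 - 12 = -8)
(13/(-4) + 6/9)*(5 + t(3, -4)/(D(1, 3) - 11)) = (13/(-4) + 6/9)*(5 - 8/(42 - 11)) = (13*(-¼) + 6*(⅑))*(5 - 8/31) = (-13/4 + ⅔)*(5 + (1/31)*(-8)) = -31*(5 - 8/31)/12 = -31/12*147/31 = -49/4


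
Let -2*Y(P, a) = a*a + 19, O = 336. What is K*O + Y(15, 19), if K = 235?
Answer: 78770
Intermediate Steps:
Y(P, a) = -19/2 - a**2/2 (Y(P, a) = -(a*a + 19)/2 = -(a**2 + 19)/2 = -(19 + a**2)/2 = -19/2 - a**2/2)
K*O + Y(15, 19) = 235*336 + (-19/2 - 1/2*19**2) = 78960 + (-19/2 - 1/2*361) = 78960 + (-19/2 - 361/2) = 78960 - 190 = 78770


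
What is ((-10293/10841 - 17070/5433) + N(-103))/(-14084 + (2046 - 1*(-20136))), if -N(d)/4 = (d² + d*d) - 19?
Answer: -1664884518509/158988446998 ≈ -10.472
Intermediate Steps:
N(d) = 76 - 8*d² (N(d) = -4*((d² + d*d) - 19) = -4*((d² + d²) - 19) = -4*(2*d² - 19) = -4*(-19 + 2*d²) = 76 - 8*d²)
((-10293/10841 - 17070/5433) + N(-103))/(-14084 + (2046 - 1*(-20136))) = ((-10293/10841 - 17070/5433) + (76 - 8*(-103)²))/(-14084 + (2046 - 1*(-20136))) = ((-10293*1/10841 - 17070*1/5433) + (76 - 8*10609))/(-14084 + (2046 + 20136)) = ((-10293/10841 - 5690/1811) + (76 - 84872))/(-14084 + 22182) = (-80325913/19633051 - 84796)/8098 = -1664884518509/19633051*1/8098 = -1664884518509/158988446998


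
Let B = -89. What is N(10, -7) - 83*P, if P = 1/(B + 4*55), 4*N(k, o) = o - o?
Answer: -83/131 ≈ -0.63359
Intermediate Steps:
N(k, o) = 0 (N(k, o) = (o - o)/4 = (1/4)*0 = 0)
P = 1/131 (P = 1/(-89 + 4*55) = 1/(-89 + 220) = 1/131 ≈ 0.0076336)
N(10, -7) - 83*P = 0 - 83*1/131 = 0 - 83/131 = -83/131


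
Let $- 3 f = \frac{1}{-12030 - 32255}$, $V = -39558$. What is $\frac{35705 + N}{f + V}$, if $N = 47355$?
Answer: $- \frac{11034936300}{5255478089} \approx -2.0997$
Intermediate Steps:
$f = \frac{1}{132855}$ ($f = - \frac{1}{3 \left(-12030 - 32255\right)} = - \frac{1}{3 \left(-44285\right)} = \left(- \frac{1}{3}\right) \left(- \frac{1}{44285}\right) = \frac{1}{132855} \approx 7.527 \cdot 10^{-6}$)
$\frac{35705 + N}{f + V} = \frac{35705 + 47355}{\frac{1}{132855} - 39558} = \frac{83060}{- \frac{5255478089}{132855}} = 83060 \left(- \frac{132855}{5255478089}\right) = - \frac{11034936300}{5255478089}$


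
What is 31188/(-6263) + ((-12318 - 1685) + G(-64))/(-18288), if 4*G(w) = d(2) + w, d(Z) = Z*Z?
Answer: -241285705/57268872 ≈ -4.2132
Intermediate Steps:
d(Z) = Z**2
G(w) = 1 + w/4 (G(w) = (2**2 + w)/4 = (4 + w)/4 = 1 + w/4)
31188/(-6263) + ((-12318 - 1685) + G(-64))/(-18288) = 31188/(-6263) + ((-12318 - 1685) + (1 + (1/4)*(-64)))/(-18288) = 31188*(-1/6263) + (-14003 + (1 - 16))*(-1/18288) = -31188/6263 + (-14003 - 15)*(-1/18288) = -31188/6263 - 14018*(-1/18288) = -31188/6263 + 7009/9144 = -241285705/57268872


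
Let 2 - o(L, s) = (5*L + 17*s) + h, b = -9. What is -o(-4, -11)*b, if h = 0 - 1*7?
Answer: 1944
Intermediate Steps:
h = -7 (h = 0 - 7 = -7)
o(L, s) = 9 - 17*s - 5*L (o(L, s) = 2 - ((5*L + 17*s) - 7) = 2 - (-7 + 5*L + 17*s) = 2 + (7 - 17*s - 5*L) = 9 - 17*s - 5*L)
-o(-4, -11)*b = -(9 - 17*(-11) - 5*(-4))*(-9) = -(9 + 187 + 20)*(-9) = -216*(-9) = -1*(-1944) = 1944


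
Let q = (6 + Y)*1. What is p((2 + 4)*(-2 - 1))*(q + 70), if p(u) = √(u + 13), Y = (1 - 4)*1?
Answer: 73*I*√5 ≈ 163.23*I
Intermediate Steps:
Y = -3 (Y = -3*1 = -3)
p(u) = √(13 + u)
q = 3 (q = (6 - 3)*1 = 3*1 = 3)
p((2 + 4)*(-2 - 1))*(q + 70) = √(13 + (2 + 4)*(-2 - 1))*(3 + 70) = √(13 + 6*(-3))*73 = √(13 - 18)*73 = √(-5)*73 = (I*√5)*73 = 73*I*√5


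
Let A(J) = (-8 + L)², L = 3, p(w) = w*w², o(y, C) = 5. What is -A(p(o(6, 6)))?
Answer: -25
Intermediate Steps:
p(w) = w³
A(J) = 25 (A(J) = (-8 + 3)² = (-5)² = 25)
-A(p(o(6, 6))) = -1*25 = -25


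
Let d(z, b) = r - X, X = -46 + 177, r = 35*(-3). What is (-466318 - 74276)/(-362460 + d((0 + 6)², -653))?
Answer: 270297/181348 ≈ 1.4905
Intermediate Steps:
r = -105
X = 131
d(z, b) = -236 (d(z, b) = -105 - 1*131 = -105 - 131 = -236)
(-466318 - 74276)/(-362460 + d((0 + 6)², -653)) = (-466318 - 74276)/(-362460 - 236) = -540594/(-362696) = -540594*(-1/362696) = 270297/181348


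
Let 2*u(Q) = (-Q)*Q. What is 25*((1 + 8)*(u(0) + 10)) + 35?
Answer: 2285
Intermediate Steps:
u(Q) = -Q²/2 (u(Q) = ((-Q)*Q)/2 = (-Q²)/2 = -Q²/2)
25*((1 + 8)*(u(0) + 10)) + 35 = 25*((1 + 8)*(-½*0² + 10)) + 35 = 25*(9*(-½*0 + 10)) + 35 = 25*(9*(0 + 10)) + 35 = 25*(9*10) + 35 = 25*90 + 35 = 2250 + 35 = 2285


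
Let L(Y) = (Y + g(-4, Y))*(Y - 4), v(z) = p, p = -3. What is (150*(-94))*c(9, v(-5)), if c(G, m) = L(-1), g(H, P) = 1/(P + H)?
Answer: -84600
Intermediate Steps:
g(H, P) = 1/(H + P)
v(z) = -3
L(Y) = (-4 + Y)*(Y + 1/(-4 + Y)) (L(Y) = (Y + 1/(-4 + Y))*(Y - 4) = (Y + 1/(-4 + Y))*(-4 + Y) = (-4 + Y)*(Y + 1/(-4 + Y)))
c(G, m) = 6 (c(G, m) = 1 + (-1)² - 4*(-1) = 1 + 1 + 4 = 6)
(150*(-94))*c(9, v(-5)) = (150*(-94))*6 = -14100*6 = -84600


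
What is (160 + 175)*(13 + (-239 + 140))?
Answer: -28810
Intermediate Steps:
(160 + 175)*(13 + (-239 + 140)) = 335*(13 - 99) = 335*(-86) = -28810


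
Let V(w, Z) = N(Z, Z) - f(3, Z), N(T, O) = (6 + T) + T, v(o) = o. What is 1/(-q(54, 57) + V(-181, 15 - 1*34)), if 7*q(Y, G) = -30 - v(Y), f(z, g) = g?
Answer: -1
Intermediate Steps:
N(T, O) = 6 + 2*T
V(w, Z) = 6 + Z (V(w, Z) = (6 + 2*Z) - Z = 6 + Z)
q(Y, G) = -30/7 - Y/7 (q(Y, G) = (-30 - Y)/7 = -30/7 - Y/7)
1/(-q(54, 57) + V(-181, 15 - 1*34)) = 1/(-(-30/7 - ⅐*54) + (6 + (15 - 1*34))) = 1/(-(-30/7 - 54/7) + (6 + (15 - 34))) = 1/(-1*(-12) + (6 - 19)) = 1/(12 - 13) = 1/(-1) = -1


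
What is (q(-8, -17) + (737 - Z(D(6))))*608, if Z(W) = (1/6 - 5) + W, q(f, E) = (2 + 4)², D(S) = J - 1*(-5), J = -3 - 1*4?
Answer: 1422416/3 ≈ 4.7414e+5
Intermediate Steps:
J = -7 (J = -3 - 4 = -7)
D(S) = -2 (D(S) = -7 - 1*(-5) = -7 + 5 = -2)
q(f, E) = 36 (q(f, E) = 6² = 36)
Z(W) = -29/6 + W (Z(W) = (⅙ - 5) + W = -29/6 + W)
(q(-8, -17) + (737 - Z(D(6))))*608 = (36 + (737 - (-29/6 - 2)))*608 = (36 + (737 - 1*(-41/6)))*608 = (36 + (737 + 41/6))*608 = (36 + 4463/6)*608 = (4679/6)*608 = 1422416/3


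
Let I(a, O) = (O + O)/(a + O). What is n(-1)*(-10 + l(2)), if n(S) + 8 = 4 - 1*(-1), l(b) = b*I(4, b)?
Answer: 26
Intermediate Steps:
I(a, O) = 2*O/(O + a) (I(a, O) = (2*O)/(O + a) = 2*O/(O + a))
l(b) = 2*b²/(4 + b) (l(b) = b*(2*b/(b + 4)) = b*(2*b/(4 + b)) = 2*b²/(4 + b))
n(S) = -3 (n(S) = -8 + (4 - 1*(-1)) = -8 + (4 + 1) = -8 + 5 = -3)
n(-1)*(-10 + l(2)) = -3*(-10 + 2*2²/(4 + 2)) = -3*(-10 + 2*4/6) = -3*(-10 + 2*4*(⅙)) = -3*(-10 + 4/3) = -3*(-26/3) = 26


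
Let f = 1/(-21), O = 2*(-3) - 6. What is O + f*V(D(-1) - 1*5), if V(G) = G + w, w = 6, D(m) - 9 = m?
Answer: -87/7 ≈ -12.429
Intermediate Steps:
D(m) = 9 + m
O = -12 (O = -6 - 6 = -12)
f = -1/21 ≈ -0.047619
V(G) = 6 + G (V(G) = G + 6 = 6 + G)
O + f*V(D(-1) - 1*5) = -12 - (6 + ((9 - 1) - 1*5))/21 = -12 - (6 + (8 - 5))/21 = -12 - (6 + 3)/21 = -12 - 1/21*9 = -12 - 3/7 = -87/7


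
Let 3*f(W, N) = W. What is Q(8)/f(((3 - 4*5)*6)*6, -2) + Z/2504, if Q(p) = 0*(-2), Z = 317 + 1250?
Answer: 1567/2504 ≈ 0.62580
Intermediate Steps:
Z = 1567
f(W, N) = W/3
Q(p) = 0
Q(8)/f(((3 - 4*5)*6)*6, -2) + Z/2504 = 0/(((((3 - 4*5)*6)*6)/3)) + 1567/2504 = 0/(((((3 - 20)*6)*6)/3)) + 1567*(1/2504) = 0/(((-17*6*6)/3)) + 1567/2504 = 0/(((-102*6)/3)) + 1567/2504 = 0/(((⅓)*(-612))) + 1567/2504 = 0/(-204) + 1567/2504 = 0*(-1/204) + 1567/2504 = 0 + 1567/2504 = 1567/2504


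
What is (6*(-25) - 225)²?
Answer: 140625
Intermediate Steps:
(6*(-25) - 225)² = (-150 - 225)² = (-375)² = 140625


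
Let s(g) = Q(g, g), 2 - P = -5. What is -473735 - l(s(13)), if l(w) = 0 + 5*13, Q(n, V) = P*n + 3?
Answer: -473800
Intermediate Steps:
P = 7 (P = 2 - 1*(-5) = 2 + 5 = 7)
Q(n, V) = 3 + 7*n (Q(n, V) = 7*n + 3 = 3 + 7*n)
s(g) = 3 + 7*g
l(w) = 65 (l(w) = 0 + 65 = 65)
-473735 - l(s(13)) = -473735 - 1*65 = -473735 - 65 = -473800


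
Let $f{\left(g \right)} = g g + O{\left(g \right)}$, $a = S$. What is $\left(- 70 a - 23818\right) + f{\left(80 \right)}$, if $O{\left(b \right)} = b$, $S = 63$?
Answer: $-21748$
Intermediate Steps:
$a = 63$
$f{\left(g \right)} = g + g^{2}$ ($f{\left(g \right)} = g g + g = g^{2} + g = g + g^{2}$)
$\left(- 70 a - 23818\right) + f{\left(80 \right)} = \left(\left(-70\right) 63 - 23818\right) + 80 \left(1 + 80\right) = \left(-4410 - 23818\right) + 80 \cdot 81 = -28228 + 6480 = -21748$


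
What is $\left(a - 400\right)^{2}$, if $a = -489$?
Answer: $790321$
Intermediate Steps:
$\left(a - 400\right)^{2} = \left(-489 - 400\right)^{2} = \left(-889\right)^{2} = 790321$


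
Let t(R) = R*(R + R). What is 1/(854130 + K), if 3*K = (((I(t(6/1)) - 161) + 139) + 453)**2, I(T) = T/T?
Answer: 1/916338 ≈ 1.0913e-6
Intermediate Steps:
t(R) = 2*R**2 (t(R) = R*(2*R) = 2*R**2)
I(T) = 1
K = 62208 (K = (((1 - 161) + 139) + 453)**2/3 = ((-160 + 139) + 453)**2/3 = (-21 + 453)**2/3 = (1/3)*432**2 = (1/3)*186624 = 62208)
1/(854130 + K) = 1/(854130 + 62208) = 1/916338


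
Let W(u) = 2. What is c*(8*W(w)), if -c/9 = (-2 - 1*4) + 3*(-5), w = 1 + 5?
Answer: 3024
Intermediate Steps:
w = 6
c = 189 (c = -9*((-2 - 1*4) + 3*(-5)) = -9*((-2 - 4) - 15) = -9*(-6 - 15) = -9*(-21) = 189)
c*(8*W(w)) = 189*(8*2) = 189*16 = 3024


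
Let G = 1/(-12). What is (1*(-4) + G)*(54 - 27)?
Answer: -441/4 ≈ -110.25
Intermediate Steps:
G = -1/12 ≈ -0.083333
(1*(-4) + G)*(54 - 27) = (1*(-4) - 1/12)*(54 - 27) = (-4 - 1/12)*27 = -49/12*27 = -441/4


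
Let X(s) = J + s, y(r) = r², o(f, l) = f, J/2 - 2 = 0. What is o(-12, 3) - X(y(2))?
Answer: -20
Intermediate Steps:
J = 4 (J = 4 + 2*0 = 4 + 0 = 4)
X(s) = 4 + s
o(-12, 3) - X(y(2)) = -12 - (4 + 2²) = -12 - (4 + 4) = -12 - 1*8 = -12 - 8 = -20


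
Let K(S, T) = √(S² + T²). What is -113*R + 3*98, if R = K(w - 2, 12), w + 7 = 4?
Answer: -1175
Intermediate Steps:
w = -3 (w = -7 + 4 = -3)
R = 13 (R = √((-3 - 2)² + 12²) = √((-5)² + 144) = √(25 + 144) = √169 = 13)
-113*R + 3*98 = -113*13 + 3*98 = -1469 + 294 = -1175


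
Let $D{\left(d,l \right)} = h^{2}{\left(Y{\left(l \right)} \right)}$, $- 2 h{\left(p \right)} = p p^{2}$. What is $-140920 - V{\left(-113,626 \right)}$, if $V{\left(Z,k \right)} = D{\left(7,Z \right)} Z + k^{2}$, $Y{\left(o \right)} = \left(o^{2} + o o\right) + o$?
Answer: $\frac{30524194558956443187742009441}{4} \approx 7.6311 \cdot 10^{27}$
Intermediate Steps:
$Y{\left(o \right)} = o + 2 o^{2}$ ($Y{\left(o \right)} = \left(o^{2} + o^{2}\right) + o = 2 o^{2} + o = o + 2 o^{2}$)
$h{\left(p \right)} = - \frac{p^{3}}{2}$ ($h{\left(p \right)} = - \frac{p p^{2}}{2} = - \frac{p^{3}}{2}$)
$D{\left(d,l \right)} = \frac{l^{6} \left(1 + 2 l\right)^{6}}{4}$ ($D{\left(d,l \right)} = \left(- \frac{\left(l \left(1 + 2 l\right)\right)^{3}}{2}\right)^{2} = \left(- \frac{l^{3} \left(1 + 2 l\right)^{3}}{2}\right)^{2} = \frac{l^{6} \left(1 + 2 l\right)^{6}}{4}$)
$V{\left(Z,k \right)} = k^{2} + \frac{Z^{7} \left(1 + 2 Z\right)^{6}}{4}$ ($V{\left(Z,k \right)} = \frac{Z^{6} \left(1 + 2 Z\right)^{6}}{4} Z + k^{2} = \frac{Z^{7} \left(1 + 2 Z\right)^{6}}{4} + k^{2} = k^{2} + \frac{Z^{7} \left(1 + 2 Z\right)^{6}}{4}$)
$-140920 - V{\left(-113,626 \right)} = -140920 - \left(626^{2} + \frac{\left(-113\right)^{7} \left(1 + 2 \left(-113\right)\right)^{6}}{4}\right) = -140920 - \left(391876 + \frac{1}{4} \left(-235260548044817\right) \left(1 - 226\right)^{6}\right) = -140920 - \left(391876 + \frac{1}{4} \left(-235260548044817\right) \left(-225\right)^{6}\right) = -140920 - \left(391876 + \frac{1}{4} \left(-235260548044817\right) 129746337890625\right) = -140920 - \left(391876 - \frac{30524194558956443187744140625}{4}\right) = -140920 - - \frac{30524194558956443187742573121}{4} = -140920 + \frac{30524194558956443187742573121}{4} = \frac{30524194558956443187742009441}{4}$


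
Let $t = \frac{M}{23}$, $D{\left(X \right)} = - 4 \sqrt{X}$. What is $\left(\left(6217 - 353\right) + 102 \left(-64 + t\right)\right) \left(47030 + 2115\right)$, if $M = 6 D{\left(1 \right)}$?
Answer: $- \frac{870849400}{23} \approx -3.7863 \cdot 10^{7}$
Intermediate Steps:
$M = -24$ ($M = 6 \left(- 4 \sqrt{1}\right) = 6 \left(\left(-4\right) 1\right) = 6 \left(-4\right) = -24$)
$t = - \frac{24}{23} \approx -1.0435$
$\left(\left(6217 - 353\right) + 102 \left(-64 + t\right)\right) \left(47030 + 2115\right) = \left(\left(6217 - 353\right) + 102 \left(-64 - \frac{24}{23}\right)\right) \left(47030 + 2115\right) = \left(\left(6217 - 353\right) + 102 \left(- \frac{1496}{23}\right)\right) 49145 = \left(5864 - \frac{152592}{23}\right) 49145 = \left(- \frac{17720}{23}\right) 49145 = - \frac{870849400}{23}$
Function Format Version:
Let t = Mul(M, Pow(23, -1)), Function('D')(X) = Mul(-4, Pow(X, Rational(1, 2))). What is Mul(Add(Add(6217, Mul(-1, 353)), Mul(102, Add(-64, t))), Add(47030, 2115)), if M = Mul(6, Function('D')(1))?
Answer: Rational(-870849400, 23) ≈ -3.7863e+7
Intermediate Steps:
M = -24 (M = Mul(6, Mul(-4, Pow(1, Rational(1, 2)))) = Mul(6, Mul(-4, 1)) = Mul(6, -4) = -24)
t = Rational(-24, 23) (t = Mul(-24, Pow(23, -1)) = Mul(-24, Rational(1, 23)) = Rational(-24, 23) ≈ -1.0435)
Mul(Add(Add(6217, Mul(-1, 353)), Mul(102, Add(-64, t))), Add(47030, 2115)) = Mul(Add(Add(6217, Mul(-1, 353)), Mul(102, Add(-64, Rational(-24, 23)))), Add(47030, 2115)) = Mul(Add(Add(6217, -353), Mul(102, Rational(-1496, 23))), 49145) = Mul(Add(5864, Rational(-152592, 23)), 49145) = Mul(Rational(-17720, 23), 49145) = Rational(-870849400, 23)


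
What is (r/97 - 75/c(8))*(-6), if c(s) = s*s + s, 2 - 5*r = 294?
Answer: 19133/1940 ≈ 9.8624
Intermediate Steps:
r = -292/5 (r = 2/5 - 1/5*294 = 2/5 - 294/5 = -292/5 ≈ -58.400)
c(s) = s + s**2 (c(s) = s**2 + s = s + s**2)
(r/97 - 75/c(8))*(-6) = (-292/5/97 - 75*1/(8*(1 + 8)))*(-6) = (-292/5*1/97 - 75/(8*9))*(-6) = (-292/485 - 75/72)*(-6) = (-292/485 - 75*1/72)*(-6) = (-292/485 - 25/24)*(-6) = -19133/11640*(-6) = 19133/1940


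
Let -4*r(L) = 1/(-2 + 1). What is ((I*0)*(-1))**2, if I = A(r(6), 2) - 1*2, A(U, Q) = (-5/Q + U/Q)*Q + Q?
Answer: 0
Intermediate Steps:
r(L) = 1/4 (r(L) = -1/(4*(-2 + 1)) = -1/4/(-1) = -1/4*(-1) = 1/4)
A(U, Q) = Q + Q*(-5/Q + U/Q) (A(U, Q) = Q*(-5/Q + U/Q) + Q = Q + Q*(-5/Q + U/Q))
I = -19/4 (I = (-5 + 2 + 1/4) - 1*2 = -11/4 - 2 = -19/4 ≈ -4.7500)
((I*0)*(-1))**2 = (-19/4*0*(-1))**2 = (0*(-1))**2 = 0**2 = 0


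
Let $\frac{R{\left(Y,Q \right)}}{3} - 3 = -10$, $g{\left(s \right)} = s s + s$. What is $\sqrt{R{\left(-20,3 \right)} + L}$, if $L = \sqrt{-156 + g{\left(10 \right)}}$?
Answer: $\sqrt{-21 + i \sqrt{46}} \approx 0.73078 + 4.6405 i$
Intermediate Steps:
$g{\left(s \right)} = s + s^{2}$ ($g{\left(s \right)} = s^{2} + s = s + s^{2}$)
$R{\left(Y,Q \right)} = -21$ ($R{\left(Y,Q \right)} = 9 + 3 \left(-10\right) = 9 - 30 = -21$)
$L = i \sqrt{46}$ ($L = \sqrt{-156 + 10 \left(1 + 10\right)} = \sqrt{-156 + 10 \cdot 11} = \sqrt{-156 + 110} = \sqrt{-46} = i \sqrt{46} \approx 6.7823 i$)
$\sqrt{R{\left(-20,3 \right)} + L} = \sqrt{-21 + i \sqrt{46}}$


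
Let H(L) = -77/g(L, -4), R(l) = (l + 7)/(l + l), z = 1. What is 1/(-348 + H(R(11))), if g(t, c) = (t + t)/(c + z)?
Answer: -6/1241 ≈ -0.0048348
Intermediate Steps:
g(t, c) = 2*t/(1 + c) (g(t, c) = (t + t)/(c + 1) = (2*t)/(1 + c) = 2*t/(1 + c))
R(l) = (7 + l)/(2*l) (R(l) = (7 + l)/((2*l)) = (7 + l)*(1/(2*l)) = (7 + l)/(2*l))
H(L) = 231/(2*L) (H(L) = -77*(1 - 4)/(2*L) = -77*(-3/(2*L)) = -(-231)/(2*L) = 231/(2*L))
1/(-348 + H(R(11))) = 1/(-348 + 231/(2*(((½)*(7 + 11)/11)))) = 1/(-348 + 231/(2*(((½)*(1/11)*18)))) = 1/(-348 + 231/(2*(9/11))) = 1/(-348 + (231/2)*(11/9)) = 1/(-348 + 847/6) = 1/(-1241/6) = -6/1241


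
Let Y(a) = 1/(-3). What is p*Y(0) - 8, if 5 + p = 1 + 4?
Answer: -8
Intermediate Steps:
Y(a) = -⅓
p = 0 (p = -5 + (1 + 4) = -5 + 5 = 0)
p*Y(0) - 8 = 0*(-⅓) - 8 = 0 - 8 = -8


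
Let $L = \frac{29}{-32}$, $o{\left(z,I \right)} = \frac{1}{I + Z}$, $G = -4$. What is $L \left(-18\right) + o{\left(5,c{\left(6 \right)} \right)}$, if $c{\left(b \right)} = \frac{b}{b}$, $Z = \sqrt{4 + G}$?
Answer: $\frac{277}{16} \approx 17.313$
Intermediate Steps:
$Z = 0$ ($Z = \sqrt{4 - 4} = \sqrt{0} = 0$)
$c{\left(b \right)} = 1$
$o{\left(z,I \right)} = \frac{1}{I}$ ($o{\left(z,I \right)} = \frac{1}{I + 0} = \frac{1}{I}$)
$L = - \frac{29}{32}$ ($L = 29 \left(- \frac{1}{32}\right) = - \frac{29}{32} \approx -0.90625$)
$L \left(-18\right) + o{\left(5,c{\left(6 \right)} \right)} = \left(- \frac{29}{32}\right) \left(-18\right) + 1^{-1} = \frac{261}{16} + 1 = \frac{277}{16}$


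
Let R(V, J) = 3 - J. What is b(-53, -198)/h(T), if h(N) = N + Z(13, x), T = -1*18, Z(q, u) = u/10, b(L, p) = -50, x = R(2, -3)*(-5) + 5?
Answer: 100/41 ≈ 2.4390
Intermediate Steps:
x = -25 (x = (3 - 1*(-3))*(-5) + 5 = (3 + 3)*(-5) + 5 = 6*(-5) + 5 = -30 + 5 = -25)
Z(q, u) = u/10
T = -18
h(N) = -5/2 + N (h(N) = N + (⅒)*(-25) = N - 5/2 = -5/2 + N)
b(-53, -198)/h(T) = -50/(-5/2 - 18) = -50/(-41/2) = -50*(-2/41) = 100/41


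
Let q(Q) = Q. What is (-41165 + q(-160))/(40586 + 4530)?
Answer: -41325/45116 ≈ -0.91597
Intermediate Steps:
(-41165 + q(-160))/(40586 + 4530) = (-41165 - 160)/(40586 + 4530) = -41325/45116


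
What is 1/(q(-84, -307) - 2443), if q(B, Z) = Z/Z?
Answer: -1/2442 ≈ -0.00040950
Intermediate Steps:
q(B, Z) = 1
1/(q(-84, -307) - 2443) = 1/(1 - 2443) = 1/(-2442) = -1/2442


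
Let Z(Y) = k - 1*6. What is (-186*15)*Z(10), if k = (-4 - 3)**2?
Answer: -119970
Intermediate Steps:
k = 49 (k = (-7)**2 = 49)
Z(Y) = 43 (Z(Y) = 49 - 1*6 = 49 - 6 = 43)
(-186*15)*Z(10) = -186*15*43 = -2790*43 = -119970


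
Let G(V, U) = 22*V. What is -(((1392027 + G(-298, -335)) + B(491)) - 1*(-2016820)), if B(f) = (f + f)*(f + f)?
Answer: -4366615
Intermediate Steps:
B(f) = 4*f² (B(f) = (2*f)*(2*f) = 4*f²)
-(((1392027 + G(-298, -335)) + B(491)) - 1*(-2016820)) = -(((1392027 + 22*(-298)) + 4*491²) - 1*(-2016820)) = -(((1392027 - 6556) + 4*241081) + 2016820) = -((1385471 + 964324) + 2016820) = -(2349795 + 2016820) = -1*4366615 = -4366615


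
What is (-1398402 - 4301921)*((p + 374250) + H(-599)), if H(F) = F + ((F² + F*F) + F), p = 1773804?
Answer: -16328335819934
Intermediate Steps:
H(F) = 2*F + 2*F² (H(F) = F + ((F² + F²) + F) = F + (2*F² + F) = F + (F + 2*F²) = 2*F + 2*F²)
(-1398402 - 4301921)*((p + 374250) + H(-599)) = (-1398402 - 4301921)*((1773804 + 374250) + 2*(-599)*(1 - 599)) = -5700323*(2148054 + 2*(-599)*(-598)) = -5700323*(2148054 + 716404) = -5700323*2864458 = -16328335819934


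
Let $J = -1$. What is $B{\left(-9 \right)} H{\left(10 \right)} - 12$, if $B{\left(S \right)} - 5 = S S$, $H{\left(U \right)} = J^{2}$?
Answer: $74$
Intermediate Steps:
$H{\left(U \right)} = 1$ ($H{\left(U \right)} = \left(-1\right)^{2} = 1$)
$B{\left(S \right)} = 5 + S^{2}$ ($B{\left(S \right)} = 5 + S S = 5 + S^{2}$)
$B{\left(-9 \right)} H{\left(10 \right)} - 12 = \left(5 + \left(-9\right)^{2}\right) 1 - 12 = \left(5 + 81\right) 1 - 12 = 86 \cdot 1 - 12 = 86 - 12 = 74$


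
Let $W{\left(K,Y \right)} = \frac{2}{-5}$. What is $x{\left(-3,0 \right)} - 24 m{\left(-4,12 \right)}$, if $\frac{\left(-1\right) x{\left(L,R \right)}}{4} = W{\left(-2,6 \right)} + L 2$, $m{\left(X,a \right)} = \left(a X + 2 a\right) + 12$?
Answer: $\frac{1568}{5} \approx 313.6$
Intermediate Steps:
$W{\left(K,Y \right)} = - \frac{2}{5}$ ($W{\left(K,Y \right)} = 2 \left(- \frac{1}{5}\right) = - \frac{2}{5}$)
$m{\left(X,a \right)} = 12 + 2 a + X a$ ($m{\left(X,a \right)} = \left(X a + 2 a\right) + 12 = \left(2 a + X a\right) + 12 = 12 + 2 a + X a$)
$x{\left(L,R \right)} = \frac{8}{5} - 8 L$ ($x{\left(L,R \right)} = - 4 \left(- \frac{2}{5} + L 2\right) = - 4 \left(- \frac{2}{5} + 2 L\right) = \frac{8}{5} - 8 L$)
$x{\left(-3,0 \right)} - 24 m{\left(-4,12 \right)} = \left(\frac{8}{5} - -24\right) - 24 \left(12 + 2 \cdot 12 - 48\right) = \left(\frac{8}{5} + 24\right) - 24 \left(12 + 24 - 48\right) = \frac{128}{5} - -288 = \frac{128}{5} + 288 = \frac{1568}{5}$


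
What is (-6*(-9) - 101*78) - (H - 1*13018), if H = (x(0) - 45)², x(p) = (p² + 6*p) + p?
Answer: 3169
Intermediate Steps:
x(p) = p² + 7*p
H = 2025 (H = (0*(7 + 0) - 45)² = (0*7 - 45)² = (0 - 45)² = (-45)² = 2025)
(-6*(-9) - 101*78) - (H - 1*13018) = (-6*(-9) - 101*78) - (2025 - 1*13018) = (54 - 7878) - (2025 - 13018) = -7824 - 1*(-10993) = -7824 + 10993 = 3169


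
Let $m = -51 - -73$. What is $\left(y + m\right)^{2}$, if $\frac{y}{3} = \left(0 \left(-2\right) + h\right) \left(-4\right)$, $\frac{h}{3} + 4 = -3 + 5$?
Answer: $8836$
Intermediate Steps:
$h = -6$ ($h = -12 + 3 \left(-3 + 5\right) = -12 + 3 \cdot 2 = -12 + 6 = -6$)
$m = 22$ ($m = -51 + 73 = 22$)
$y = 72$ ($y = 3 \left(0 \left(-2\right) - 6\right) \left(-4\right) = 3 \left(0 - 6\right) \left(-4\right) = 3 \left(\left(-6\right) \left(-4\right)\right) = 3 \cdot 24 = 72$)
$\left(y + m\right)^{2} = \left(72 + 22\right)^{2} = 94^{2} = 8836$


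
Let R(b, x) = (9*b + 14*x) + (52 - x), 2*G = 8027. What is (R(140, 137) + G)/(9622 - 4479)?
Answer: 14213/10286 ≈ 1.3818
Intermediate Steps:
G = 8027/2 (G = (½)*8027 = 8027/2 ≈ 4013.5)
R(b, x) = 52 + 9*b + 13*x
(R(140, 137) + G)/(9622 - 4479) = ((52 + 9*140 + 13*137) + 8027/2)/(9622 - 4479) = ((52 + 1260 + 1781) + 8027/2)/5143 = (3093 + 8027/2)*(1/5143) = (14213/2)*(1/5143) = 14213/10286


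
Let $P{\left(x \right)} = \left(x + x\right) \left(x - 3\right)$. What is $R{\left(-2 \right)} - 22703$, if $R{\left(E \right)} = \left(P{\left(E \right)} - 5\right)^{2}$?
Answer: $-22478$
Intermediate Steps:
$P{\left(x \right)} = 2 x \left(-3 + x\right)$
$R{\left(E \right)} = \left(-5 + 2 E \left(-3 + E\right)\right)^{2}$ ($R{\left(E \right)} = \left(2 E \left(-3 + E\right) - 5\right)^{2} = \left(-5 + 2 E \left(-3 + E\right)\right)^{2}$)
$R{\left(-2 \right)} - 22703 = \left(-5 + 2 \left(-2\right) \left(-3 - 2\right)\right)^{2} - 22703 = \left(-5 + 2 \left(-2\right) \left(-5\right)\right)^{2} - 22703 = \left(-5 + 20\right)^{2} - 22703 = 15^{2} - 22703 = 225 - 22703 = -22478$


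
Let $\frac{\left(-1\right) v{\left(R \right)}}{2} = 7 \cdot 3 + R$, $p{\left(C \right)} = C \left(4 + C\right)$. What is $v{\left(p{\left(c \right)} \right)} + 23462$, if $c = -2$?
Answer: $23428$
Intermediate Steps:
$v{\left(R \right)} = -42 - 2 R$ ($v{\left(R \right)} = - 2 \left(7 \cdot 3 + R\right) = - 2 \left(21 + R\right) = -42 - 2 R$)
$v{\left(p{\left(c \right)} \right)} + 23462 = \left(-42 - 2 \left(- 2 \left(4 - 2\right)\right)\right) + 23462 = \left(-42 - 2 \left(\left(-2\right) 2\right)\right) + 23462 = \left(-42 - -8\right) + 23462 = \left(-42 + 8\right) + 23462 = -34 + 23462 = 23428$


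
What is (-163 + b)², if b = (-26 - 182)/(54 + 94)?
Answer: 37002889/1369 ≈ 27029.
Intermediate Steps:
b = -52/37 (b = -208/148 = -208*1/148 = -52/37 ≈ -1.4054)
(-163 + b)² = (-163 - 52/37)² = (-6083/37)² = 37002889/1369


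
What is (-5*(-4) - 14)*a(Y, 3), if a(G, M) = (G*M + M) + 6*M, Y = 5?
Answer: 216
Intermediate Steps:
a(G, M) = 7*M + G*M (a(G, M) = (M + G*M) + 6*M = 7*M + G*M)
(-5*(-4) - 14)*a(Y, 3) = (-5*(-4) - 14)*(3*(7 + 5)) = (20 - 14)*(3*12) = 6*36 = 216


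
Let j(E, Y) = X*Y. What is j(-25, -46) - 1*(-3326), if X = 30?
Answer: 1946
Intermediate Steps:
j(E, Y) = 30*Y
j(-25, -46) - 1*(-3326) = 30*(-46) - 1*(-3326) = -1380 + 3326 = 1946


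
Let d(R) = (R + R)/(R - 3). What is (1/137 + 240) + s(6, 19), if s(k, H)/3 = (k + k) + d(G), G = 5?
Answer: 39868/137 ≈ 291.01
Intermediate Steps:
d(R) = 2*R/(-3 + R) (d(R) = (2*R)/(-3 + R) = 2*R/(-3 + R))
s(k, H) = 15 + 6*k (s(k, H) = 3*((k + k) + 2*5/(-3 + 5)) = 3*(2*k + 2*5/2) = 3*(2*k + 2*5*(½)) = 3*(2*k + 5) = 3*(5 + 2*k) = 15 + 6*k)
(1/137 + 240) + s(6, 19) = (1/137 + 240) + (15 + 6*6) = (1/137 + 240) + (15 + 36) = 32881/137 + 51 = 39868/137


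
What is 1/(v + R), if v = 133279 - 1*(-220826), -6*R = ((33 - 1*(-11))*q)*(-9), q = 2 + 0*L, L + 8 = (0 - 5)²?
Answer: 1/354237 ≈ 2.8230e-6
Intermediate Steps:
L = 17 (L = -8 + (0 - 5)² = -8 + (-5)² = -8 + 25 = 17)
q = 2 (q = 2 + 0*17 = 2 + 0 = 2)
R = 132 (R = -(33 - 1*(-11))*2*(-9)/6 = -(33 + 11)*2*(-9)/6 = -44*2*(-9)/6 = -44*(-9)/3 = -⅙*(-792) = 132)
v = 354105 (v = 133279 + 220826 = 354105)
1/(v + R) = 1/(354105 + 132) = 1/354237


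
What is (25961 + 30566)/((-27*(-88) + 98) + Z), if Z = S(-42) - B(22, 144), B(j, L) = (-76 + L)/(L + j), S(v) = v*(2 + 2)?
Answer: 4691741/191364 ≈ 24.517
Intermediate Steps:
S(v) = 4*v (S(v) = v*4 = 4*v)
B(j, L) = (-76 + L)/(L + j)
Z = -13978/83 (Z = 4*(-42) - (-76 + 144)/(144 + 22) = -168 - 68/166 = -168 - 1*34/83 = -168 - 34/83 = -13978/83 ≈ -168.41)
(25961 + 30566)/((-27*(-88) + 98) + Z) = (25961 + 30566)/((-27*(-88) + 98) - 13978/83) = 56527/((2376 + 98) - 13978/83) = 56527/(2474 - 13978/83) = 56527/(191364/83) = 56527*(83/191364) = 4691741/191364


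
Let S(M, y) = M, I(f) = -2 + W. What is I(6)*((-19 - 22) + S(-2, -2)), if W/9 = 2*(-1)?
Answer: 860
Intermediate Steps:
W = -18 (W = 9*(2*(-1)) = 9*(-2) = -18)
I(f) = -20 (I(f) = -2 - 18 = -20)
I(6)*((-19 - 22) + S(-2, -2)) = -20*((-19 - 22) - 2) = -20*(-41 - 2) = -20*(-43) = 860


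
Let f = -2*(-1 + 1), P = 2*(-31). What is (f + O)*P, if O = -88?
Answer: 5456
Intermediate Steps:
P = -62
f = 0 (f = -2*0 = 0)
(f + O)*P = (0 - 88)*(-62) = -88*(-62) = 5456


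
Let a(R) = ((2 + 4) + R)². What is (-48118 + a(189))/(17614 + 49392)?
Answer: -10093/67006 ≈ -0.15063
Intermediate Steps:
a(R) = (6 + R)²
(-48118 + a(189))/(17614 + 49392) = (-48118 + (6 + 189)²)/(17614 + 49392) = (-48118 + 195²)/67006 = (-48118 + 38025)*(1/67006) = -10093*1/67006 = -10093/67006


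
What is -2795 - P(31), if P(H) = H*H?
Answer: -3756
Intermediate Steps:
P(H) = H**2
-2795 - P(31) = -2795 - 1*31**2 = -2795 - 1*961 = -2795 - 961 = -3756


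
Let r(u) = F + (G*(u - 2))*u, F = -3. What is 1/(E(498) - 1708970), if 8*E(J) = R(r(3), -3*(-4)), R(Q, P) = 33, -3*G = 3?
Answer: -8/13671727 ≈ -5.8515e-7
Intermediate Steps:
G = -1 (G = -⅓*3 = -1)
r(u) = -3 + u*(2 - u) (r(u) = -3 + (-(u - 2))*u = -3 + (-(-2 + u))*u = -3 + (2 - u)*u = -3 + u*(2 - u))
E(J) = 33/8 (E(J) = (⅛)*33 = 33/8)
1/(E(498) - 1708970) = 1/(33/8 - 1708970) = 1/(-13671727/8) = -8/13671727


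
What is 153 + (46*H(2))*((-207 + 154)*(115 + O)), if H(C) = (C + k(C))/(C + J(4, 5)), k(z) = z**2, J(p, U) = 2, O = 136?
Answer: -917754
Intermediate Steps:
H(C) = (C + C**2)/(2 + C) (H(C) = (C + C**2)/(C + 2) = (C + C**2)/(2 + C))
153 + (46*H(2))*((-207 + 154)*(115 + O)) = 153 + (46*(2*(1 + 2)/(2 + 2)))*((-207 + 154)*(115 + 136)) = 153 + (46*(2*3/4))*(-53*251) = 153 + (46*(2*(1/4)*3))*(-13303) = 153 + (46*(3/2))*(-13303) = 153 + 69*(-13303) = 153 - 917907 = -917754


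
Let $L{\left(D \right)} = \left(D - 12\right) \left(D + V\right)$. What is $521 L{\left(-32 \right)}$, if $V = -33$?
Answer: $1490060$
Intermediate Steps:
$L{\left(D \right)} = \left(-33 + D\right) \left(-12 + D\right)$ ($L{\left(D \right)} = \left(D - 12\right) \left(D - 33\right) = \left(-12 + D\right) \left(-33 + D\right) = \left(-33 + D\right) \left(-12 + D\right)$)
$521 L{\left(-32 \right)} = 521 \left(396 + \left(-32\right)^{2} - -1440\right) = 521 \left(396 + 1024 + 1440\right) = 521 \cdot 2860 = 1490060$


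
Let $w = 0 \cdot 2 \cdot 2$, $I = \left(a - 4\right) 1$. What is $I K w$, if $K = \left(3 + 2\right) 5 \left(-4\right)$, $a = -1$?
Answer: $0$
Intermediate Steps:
$I = -5$ ($I = \left(-1 - 4\right) 1 = \left(-5\right) 1 = -5$)
$K = -100$ ($K = 5 \cdot 5 \left(-4\right) = 25 \left(-4\right) = -100$)
$w = 0$ ($w = 0 \cdot 2 = 0$)
$I K w = \left(-5\right) \left(-100\right) 0 = 500 \cdot 0 = 0$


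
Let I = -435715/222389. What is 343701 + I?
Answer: 76434885974/222389 ≈ 3.4370e+5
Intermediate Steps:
I = -435715/222389 (I = -435715*1/222389 = -435715/222389 ≈ -1.9592)
343701 + I = 343701 - 435715/222389 = 76434885974/222389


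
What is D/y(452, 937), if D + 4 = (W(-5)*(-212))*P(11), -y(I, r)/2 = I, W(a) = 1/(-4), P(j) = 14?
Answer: -369/452 ≈ -0.81637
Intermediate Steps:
W(a) = -¼
y(I, r) = -2*I
D = 738 (D = -4 - ¼*(-212)*14 = -4 + 53*14 = -4 + 742 = 738)
D/y(452, 937) = 738/((-2*452)) = 738/(-904) = 738*(-1/904) = -369/452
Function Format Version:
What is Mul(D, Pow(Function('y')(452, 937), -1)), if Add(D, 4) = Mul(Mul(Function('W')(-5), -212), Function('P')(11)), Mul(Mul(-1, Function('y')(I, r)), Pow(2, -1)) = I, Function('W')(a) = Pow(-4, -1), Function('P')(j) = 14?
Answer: Rational(-369, 452) ≈ -0.81637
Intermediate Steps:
Function('W')(a) = Rational(-1, 4)
Function('y')(I, r) = Mul(-2, I)
D = 738 (D = Add(-4, Mul(Mul(Rational(-1, 4), -212), 14)) = Add(-4, Mul(53, 14)) = Add(-4, 742) = 738)
Mul(D, Pow(Function('y')(452, 937), -1)) = Mul(738, Pow(Mul(-2, 452), -1)) = Mul(738, Pow(-904, -1)) = Mul(738, Rational(-1, 904)) = Rational(-369, 452)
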